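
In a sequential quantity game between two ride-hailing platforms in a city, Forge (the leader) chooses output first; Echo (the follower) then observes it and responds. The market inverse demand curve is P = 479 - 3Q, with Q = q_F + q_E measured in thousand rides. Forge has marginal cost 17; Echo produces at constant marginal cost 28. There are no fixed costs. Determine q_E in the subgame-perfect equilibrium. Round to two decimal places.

The follower Echo best-responds to any q_F: π_E = (479 - 3Q)q_E - 28q_E.
Follower FOC: 451 - 3q_F - 6q_E = 0, so q_E(q_F) = (451 - 3q_F)/6.
Forge substitutes q_E(q_F) into its own profit: π_F = q_F(479 - 3q_F - (451 - 3q_F)/2) - 17q_F = (507/2 - (3/2)q_F)q_F - 17q_F.
Leader FOC: 473/2 - 3q_F = 0, so q_F = 473/6.
Then q_E = (451 - 3·(473/6))/6 = 143/4.

35.75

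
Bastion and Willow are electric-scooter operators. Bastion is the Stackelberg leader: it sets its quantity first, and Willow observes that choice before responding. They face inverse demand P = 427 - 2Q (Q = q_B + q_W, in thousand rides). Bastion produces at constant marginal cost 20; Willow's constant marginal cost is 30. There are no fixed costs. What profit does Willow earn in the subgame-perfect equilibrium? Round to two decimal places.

4441.53

The follower Willow best-responds to any q_B: π_W = (427 - 2Q)q_W - 30q_W.
Follower FOC: 397 - 2q_B - 4q_W = 0, so q_W(q_B) = (397 - 2q_B)/4.
Bastion substitutes q_W(q_B) into its own profit: π_B = q_B(427 - 2q_B - (397 - 2q_B)/2) - 20q_B = (457/2 - q_B)q_B - 20q_B.
The leader's first-order condition 417/2 - 2q_B = 0 yields q_B = 417/4.
Then q_W = (397 - 2·(417/4))/4 = 377/8.
Price P = 427 - 2·(1211/8) = 497/4.
Willow's profit: (497/4 - 30)·(377/8) = 4441.5313.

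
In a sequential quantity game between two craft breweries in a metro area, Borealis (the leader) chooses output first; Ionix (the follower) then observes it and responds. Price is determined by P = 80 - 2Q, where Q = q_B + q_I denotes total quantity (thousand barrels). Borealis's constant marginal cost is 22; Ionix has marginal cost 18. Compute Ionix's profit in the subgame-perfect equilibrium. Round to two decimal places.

153.13

The follower Ionix best-responds to any q_B: π_I = (80 - 2Q)q_I - 18q_I.
∂π_I/∂q_I = 62 - 2q_B - 4q_I = 0 gives the reaction function q_I = (62 - 2q_B)/4.
The leader anticipates this reaction. Substituting into P = 80 - 2Q gives P = 49 - q_B, so π_B = (49 - q_B)q_B - 22q_B.
The leader's first-order condition 27 - 2q_B = 0 yields q_B = 27/2.
Then q_I = (62 - 2·(27/2))/4 = 35/4.
Price P = 80 - 2·(89/4) = 71/2.
Ionix's profit: (71/2 - 18)·(35/4) = 1225/8.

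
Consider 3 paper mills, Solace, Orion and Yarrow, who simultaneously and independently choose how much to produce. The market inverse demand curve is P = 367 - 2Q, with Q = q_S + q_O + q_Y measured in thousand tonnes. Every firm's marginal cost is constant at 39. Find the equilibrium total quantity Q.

123

A representative firm's profit is π_i = q_i(367 - 2Q) - 39q_i.
Setting ∂π_i/∂q_i = 0 with rivals' quantities fixed: 328 - 4q_i - 2·Σ_{j≠i} q_j = 0.
By symmetry each firm produces the same amount; substituting Σ_{j≠i} q_j = 2q_i yields q_i = 328/8 = 41.
Total output Q = 41 + 41 + 41 = 123.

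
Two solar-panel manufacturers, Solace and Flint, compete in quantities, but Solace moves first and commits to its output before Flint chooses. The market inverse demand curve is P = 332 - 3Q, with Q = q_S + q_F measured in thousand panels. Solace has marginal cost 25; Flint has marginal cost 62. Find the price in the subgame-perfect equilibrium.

The follower Flint best-responds to any q_S: π_F = (332 - 3Q)q_F - 62q_F.
Follower FOC: 270 - 3q_S - 6q_F = 0, so q_F(q_S) = (270 - 3q_S)/6.
The leader anticipates this reaction. Substituting into P = 332 - 3Q gives P = 197 - (3/2)q_S, so π_S = (197 - (3/2)q_S)q_S - 25q_S.
Leader FOC: 172 - 3q_S = 0, so q_S = 172/3.
Then q_F = (270 - 3·(172/3))/6 = 49/3.
Total output Q = 221/3, so price P = 332 - 3·(221/3) = 111.

111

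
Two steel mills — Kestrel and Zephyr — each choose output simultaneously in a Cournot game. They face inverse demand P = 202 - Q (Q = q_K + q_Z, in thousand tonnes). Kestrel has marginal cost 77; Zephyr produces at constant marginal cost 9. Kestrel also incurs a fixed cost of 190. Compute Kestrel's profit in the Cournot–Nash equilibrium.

Kestrel's profit: π_K = (202 - Q)q_K - (77q_K). Setting ∂π_K/∂q_K = 0: 125 - 2q_K - (q_Z) = 0.
Zephyr's first-order condition: 193 - 2q_Z - (q_K) = 0.
So q_K = (125 - q_Z)/2 and q_Z = (193 - q_K)/2.
Solving the pair: q_K = 19, q_Z = 87.
Price P = 202 - 106 = 96.
Kestrel's profit: (96 - 77)·19 - 190 = 171.

171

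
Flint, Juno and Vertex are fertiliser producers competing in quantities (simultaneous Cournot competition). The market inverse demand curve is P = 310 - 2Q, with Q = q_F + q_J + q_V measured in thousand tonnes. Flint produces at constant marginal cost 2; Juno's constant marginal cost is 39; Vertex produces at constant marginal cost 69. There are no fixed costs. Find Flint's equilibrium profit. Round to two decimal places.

Flint's profit: π_F = (310 - 2Q)q_F - (2q_F). Setting ∂π_F/∂q_F = 0: 308 - 4q_F - 2(q_J + q_V) = 0.
Juno's first-order condition: 271 - 4q_J - 2(q_F + q_V) = 0.
Vertex's first-order condition: 241 - 4q_V - 2(q_F + q_J) = 0.
Adding the 3 first-order conditions: 820 − 8Q = 0, so Q = 205/2.
Back-substituting: q_F = (308 − 205)/2 = 103/2, q_J = (271 − 205)/2 = 33, q_V = (241 − 205)/2 = 18.
Price P = 310 - 2·(205/2) = 105.
Flint's profit: (105 - 2)·(103/2) = 5304.5000.

5304.50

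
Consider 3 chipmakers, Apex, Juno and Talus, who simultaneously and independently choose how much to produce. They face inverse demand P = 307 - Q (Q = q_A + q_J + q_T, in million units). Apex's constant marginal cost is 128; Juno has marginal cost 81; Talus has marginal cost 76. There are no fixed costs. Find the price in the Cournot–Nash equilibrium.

Apex's profit: π_A = (307 - Q)q_A - (128q_A). Setting ∂π_A/∂q_A = 0: 179 - 2q_A - (q_J + q_T) = 0.
Juno's profit: π_J = (307 - Q)q_J - (81q_J). Setting ∂π_J/∂q_J = 0: 226 - 2q_J - (q_A + q_T) = 0.
Talus's profit: π_T = (307 - Q)q_T - (76q_T). Setting ∂π_T/∂q_T = 0: 231 - 2q_T - (q_A + q_J) = 0.
Adding the 3 conditions: 636 − 2Q − 2Q = 0, i.e. Q = 159.
Back-substituting: q_A = (179 − 159) = 20, q_J = (226 − 159) = 67, q_T = (231 − 159) = 72.
Total output Q = 159, so price P = 307 - 159 = 148.

148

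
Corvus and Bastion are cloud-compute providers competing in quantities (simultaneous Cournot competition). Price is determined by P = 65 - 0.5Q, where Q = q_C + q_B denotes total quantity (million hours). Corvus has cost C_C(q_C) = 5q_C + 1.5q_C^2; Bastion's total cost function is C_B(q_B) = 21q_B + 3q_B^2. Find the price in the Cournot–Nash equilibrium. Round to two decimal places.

Corvus's profit: π_C = (65 - 0.5Q)q_C - (5q_C + (3/2)q_C²). Setting ∂π_C/∂q_C = 0: 60 - 4q_C - (1/2)(q_B) = 0.
Bastion's profit: π_B = (65 - 0.5Q)q_B - (21q_B + 3q_B²). Setting ∂π_B/∂q_B = 0: 44 - 7q_B - (1/2)(q_C) = 0.
Rearranging gives the reaction functions q_C = (60 - (1/2)q_B)/4 and q_B = (44 - (1/2)q_C)/7.
Substituting one into the other gives q_C = 1592/111 and q_B = 584/111.
Total output Q = 19.6036, so price P = 65 - (1/2)·19.6036 = 55.1982.

55.20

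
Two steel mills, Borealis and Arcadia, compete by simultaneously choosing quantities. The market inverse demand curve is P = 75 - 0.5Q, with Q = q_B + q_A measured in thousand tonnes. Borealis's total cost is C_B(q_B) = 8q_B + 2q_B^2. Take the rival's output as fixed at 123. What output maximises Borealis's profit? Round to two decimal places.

With the rival's output fixed at 123, Borealis's profit is π_B = (75 - (1/2)·123 - (1/2)q_B)q_B - (8q_B + 2q_B²) = (27/2 - (1/2)q_B)q_B - (8q_B + 2q_B²).
∂π_B/∂q_B = 11/2 - 5q_B = 0, so q_B = 11/10.

1.10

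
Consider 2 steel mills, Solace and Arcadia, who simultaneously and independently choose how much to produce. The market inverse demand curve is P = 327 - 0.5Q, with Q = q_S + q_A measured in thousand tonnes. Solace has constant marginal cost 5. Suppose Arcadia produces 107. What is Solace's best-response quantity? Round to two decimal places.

With the rival's output fixed at 107, Solace's profit is π_S = (327 - (1/2)·107 - (1/2)q_S)q_S - (5q_S) = (547/2 - (1/2)q_S)q_S - (5q_S).
∂π_S/∂q_S = 537/2 - q_S = 0, so q_S = 537/2.

268.50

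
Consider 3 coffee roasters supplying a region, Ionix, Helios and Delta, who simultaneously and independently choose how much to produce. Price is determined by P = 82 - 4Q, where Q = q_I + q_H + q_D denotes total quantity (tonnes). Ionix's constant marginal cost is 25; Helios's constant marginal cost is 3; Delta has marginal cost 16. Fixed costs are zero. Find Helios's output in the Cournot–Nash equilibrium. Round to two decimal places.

7.13

Ionix's profit: π_I = (82 - 4Q)q_I - (25q_I). Setting ∂π_I/∂q_I = 0: 57 - 8q_I - 4(q_H + q_D) = 0.
Helios's first-order condition: 79 - 8q_H - 4(q_I + q_D) = 0.
Delta's profit: π_D = (82 - 4Q)q_D - (16q_D). Setting ∂π_D/∂q_D = 0: 66 - 8q_D - 4(q_I + q_H) = 0.
Adding the 3 conditions: 202 − 8Q − 8Q = 0, i.e. Q = 101/8.
Back-substituting: q_I = (57 − 101/2)/4 = 13/8, q_H = (79 − 101/2)/4 = 57/8, q_D = (66 − 101/2)/4 = 31/8.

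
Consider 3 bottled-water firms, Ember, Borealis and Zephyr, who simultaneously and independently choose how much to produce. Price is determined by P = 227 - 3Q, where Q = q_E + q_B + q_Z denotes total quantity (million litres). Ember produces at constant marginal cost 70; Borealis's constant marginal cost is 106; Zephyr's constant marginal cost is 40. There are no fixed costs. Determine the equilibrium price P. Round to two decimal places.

Ember's profit: π_E = (227 - 3Q)q_E - (70q_E). Setting ∂π_E/∂q_E = 0: 157 - 6q_E - 3(q_B + q_Z) = 0.
Borealis's first-order condition: 121 - 6q_B - 3(q_E + q_Z) = 0.
Zephyr's first-order condition: 187 - 6q_Z - 3(q_E + q_B) = 0.
Adding the 3 conditions: 465 − 6Q − 6Q = 0, i.e. Q = 155/4.
Back-substituting: q_E = (157 − 465/4)/3 = 163/12, q_B = (121 − 465/4)/3 = 19/12, q_Z = (187 − 465/4)/3 = 283/12.
Total output Q = 155/4, so price P = 227 - 3·(155/4) = 443/4.

110.75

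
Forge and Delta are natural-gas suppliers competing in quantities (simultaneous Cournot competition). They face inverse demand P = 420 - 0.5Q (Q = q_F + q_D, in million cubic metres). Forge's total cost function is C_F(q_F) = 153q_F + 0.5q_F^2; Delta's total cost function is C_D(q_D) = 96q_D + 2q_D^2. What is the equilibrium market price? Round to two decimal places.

Forge's profit: π_F = (420 - 0.5Q)q_F - (153q_F + (1/2)q_F²). Setting ∂π_F/∂q_F = 0: 267 - 2q_F - (1/2)(q_D) = 0.
Delta's profit: π_D = (420 - 0.5Q)q_D - (96q_D + 2q_D²). Setting ∂π_D/∂q_D = 0: 324 - 5q_D - (1/2)(q_F) = 0.
So q_F = (267 - (1/2)q_D)/2 and q_D = (324 - (1/2)q_F)/5.
Substituting one into the other gives q_F = 1564/13 and q_D = 686/13.
Total output Q = 173.0769, so price P = 420 - (1/2)·173.0769 = 333.4615.

333.46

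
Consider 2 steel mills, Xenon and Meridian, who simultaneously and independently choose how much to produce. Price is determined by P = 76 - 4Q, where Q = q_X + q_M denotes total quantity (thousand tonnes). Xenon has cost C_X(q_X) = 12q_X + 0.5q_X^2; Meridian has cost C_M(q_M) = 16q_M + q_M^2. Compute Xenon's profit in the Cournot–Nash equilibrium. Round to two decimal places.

Xenon's profit: π_X = (76 - 4Q)q_X - (12q_X + (1/2)q_X²). Setting ∂π_X/∂q_X = 0: 64 - 9q_X - 4(q_M) = 0.
Meridian's first-order condition: 60 - 10q_M - 4(q_X) = 0.
Best responses: q_X = (64 - 4q_M)/9, q_M = (60 - 4q_X)/10.
Solving the pair: q_X = 200/37, q_M = 142/37.
Price P = 76 - 4·(342/37) = 1444/37.
Xenon's profit: (1444/37)·(200/37) - 12·(200/37) - (1/2)(200/37)² = 131.4828.

131.48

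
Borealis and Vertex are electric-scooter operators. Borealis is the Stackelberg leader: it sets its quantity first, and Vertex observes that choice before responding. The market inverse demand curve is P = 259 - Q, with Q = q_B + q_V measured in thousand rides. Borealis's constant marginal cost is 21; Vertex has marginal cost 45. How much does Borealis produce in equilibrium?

131

Solve by backward induction. Given q_B, the follower Vertex maximises π_V = (259 - q_B - q_V)q_V - 45q_V.
Setting the follower's marginal profit to zero, 214 - q_B - 2q_V = 0, i.e. q_V = (214 - q_B)/2.
Borealis substitutes q_V(q_B) into its own profit: π_B = q_B(259 - q_B - (214 - q_B)/2) - 21q_B = (152 - (1/2)q_B)q_B - 21q_B.
The leader's first-order condition 131 - q_B = 0 yields q_B = 131.
Then q_V = (214 - 131)/2 = 83/2.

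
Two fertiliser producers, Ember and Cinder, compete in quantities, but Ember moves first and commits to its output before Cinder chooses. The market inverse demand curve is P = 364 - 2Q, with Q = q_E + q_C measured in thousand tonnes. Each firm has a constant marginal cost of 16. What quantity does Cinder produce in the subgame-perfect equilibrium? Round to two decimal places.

43.50

The follower Cinder best-responds to any q_E: π_C = (364 - 2Q)q_C - 16q_C.
Setting the follower's marginal profit to zero, 348 - 2q_E - 4q_C = 0, i.e. q_C = (348 - 2q_E)/4.
The leader anticipates this reaction. Substituting into P = 364 - 2Q gives P = 190 - q_E, so π_E = (190 - q_E)q_E - 16q_E.
The leader's first-order condition 174 - 2q_E = 0 yields q_E = 87.
Then q_C = (348 - 2·87)/4 = 87/2.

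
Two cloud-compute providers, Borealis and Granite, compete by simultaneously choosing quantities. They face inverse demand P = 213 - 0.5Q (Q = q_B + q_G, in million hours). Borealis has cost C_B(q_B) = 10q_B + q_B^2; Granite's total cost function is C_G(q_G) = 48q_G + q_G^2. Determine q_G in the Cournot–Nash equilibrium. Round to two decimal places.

44.97

Borealis's profit: π_B = (213 - 0.5Q)q_B - (10q_B + q_B²). Setting ∂π_B/∂q_B = 0: 203 - 3q_B - (1/2)(q_G) = 0.
Granite's profit: π_G = (213 - 0.5Q)q_G - (48q_G + q_G²). Setting ∂π_G/∂q_G = 0: 165 - 3q_G - (1/2)(q_B) = 0.
So q_B = (203 - (1/2)q_G)/3 and q_G = (165 - (1/2)q_B)/3.
Substituting one into the other gives q_B = 60.1714 and q_G = 1574/35.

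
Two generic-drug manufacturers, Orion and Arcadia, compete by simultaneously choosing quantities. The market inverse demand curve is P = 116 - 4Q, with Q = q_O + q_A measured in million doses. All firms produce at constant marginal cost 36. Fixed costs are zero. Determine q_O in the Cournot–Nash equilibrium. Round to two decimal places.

6.67

Each firm earns π_i = (116 - 4Q)q_i - 36q_i.
Setting ∂π_i/∂q_i = 0 with rivals' quantities fixed: 80 - 8q_i - 4q_j = 0.
By symmetry each firm produces the same amount; substituting q_j = q_i yields q_i = 80/12 = 20/3.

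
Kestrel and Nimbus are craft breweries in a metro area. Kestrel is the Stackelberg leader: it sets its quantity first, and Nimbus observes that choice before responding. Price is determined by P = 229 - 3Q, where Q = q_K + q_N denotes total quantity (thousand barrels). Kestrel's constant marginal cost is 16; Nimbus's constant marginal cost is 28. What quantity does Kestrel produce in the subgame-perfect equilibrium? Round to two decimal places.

37.50

Solve by backward induction. Given q_K, the follower Nimbus maximises π_N = (229 - 3q_K - 3q_N)q_N - 28q_N.
Setting the follower's marginal profit to zero, 201 - 3q_K - 6q_N = 0, i.e. q_N = (201 - 3q_K)/6.
The leader anticipates this reaction. Substituting into P = 229 - 3Q gives P = 257/2 - (3/2)q_K, so π_K = (257/2 - (3/2)q_K)q_K - 16q_K.
Maximising: ∂π_K/∂q_K = 225/2 - 3q_K = 0, giving q_K = 75/2.
Then q_N = (201 - 3·(75/2))/6 = 59/4.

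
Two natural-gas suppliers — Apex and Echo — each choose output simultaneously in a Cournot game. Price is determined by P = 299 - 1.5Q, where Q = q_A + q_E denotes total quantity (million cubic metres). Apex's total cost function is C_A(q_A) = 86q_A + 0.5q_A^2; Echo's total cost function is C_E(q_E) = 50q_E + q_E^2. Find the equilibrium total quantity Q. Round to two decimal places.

Apex's profit: π_A = (299 - 1.5Q)q_A - (86q_A + (1/2)q_A²). Setting ∂π_A/∂q_A = 0: 213 - 4q_A - (3/2)(q_E) = 0.
Echo's first-order condition: 249 - 5q_E - (3/2)(q_A) = 0.
Best responses: q_A = (213 - (3/2)q_E)/4, q_E = (249 - (3/2)q_A)/5.
Substituting one into the other gives q_A = 38.9577 and q_E = 38.1127.
Total output Q = 38.9577 + 38.1127 = 77.0704.

77.07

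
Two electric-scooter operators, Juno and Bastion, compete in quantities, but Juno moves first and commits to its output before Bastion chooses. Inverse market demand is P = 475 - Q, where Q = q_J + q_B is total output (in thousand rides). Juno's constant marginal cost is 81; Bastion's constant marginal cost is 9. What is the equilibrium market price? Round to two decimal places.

The follower Bastion best-responds to any q_J: π_B = (475 - Q)q_B - 9q_B.
Follower FOC: 466 - q_J - 2q_B = 0, so q_B(q_J) = (466 - q_J)/2.
Juno substitutes q_B(q_J) into its own profit: π_J = q_J(475 - q_J - (466 - q_J)/2) - 81q_J = (242 - (1/2)q_J)q_J - 81q_J.
Maximising: ∂π_J/∂q_J = 161 - q_J = 0, giving q_J = 161.
Then q_B = (466 - 161)/2 = 305/2.
Total output Q = 627/2, so price P = 475 - 627/2 = 323/2.

161.50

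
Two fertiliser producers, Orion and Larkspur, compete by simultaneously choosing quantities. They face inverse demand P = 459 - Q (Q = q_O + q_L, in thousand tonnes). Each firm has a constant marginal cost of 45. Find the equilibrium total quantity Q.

Each firm earns π_i = (459 - Q)q_i - 45q_i.
First-order condition (treating rivals' output as given): 414 - 2q_i - q_j = 0.
With identical firms every q_j equals q_i, so q_j = q_i and 414 = 3q_i, giving q_i = 138.
Total output Q = 138 + 138 = 276.

276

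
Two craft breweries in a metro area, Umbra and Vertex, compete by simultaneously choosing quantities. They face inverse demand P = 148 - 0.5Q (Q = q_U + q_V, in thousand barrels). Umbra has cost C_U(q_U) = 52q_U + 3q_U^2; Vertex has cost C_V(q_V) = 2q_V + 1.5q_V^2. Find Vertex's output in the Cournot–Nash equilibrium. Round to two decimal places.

35.10

Umbra's profit: π_U = (148 - 0.5Q)q_U - (52q_U + 3q_U²). Setting ∂π_U/∂q_U = 0: 96 - 7q_U - (1/2)(q_V) = 0.
Vertex's first-order condition: 146 - 4q_V - (1/2)(q_U) = 0.
Rearranging gives the reaction functions q_U = (96 - (1/2)q_V)/7 and q_V = (146 - (1/2)q_U)/4.
Substituting one into the other gives q_U = 1244/111 and q_V = 35.0991.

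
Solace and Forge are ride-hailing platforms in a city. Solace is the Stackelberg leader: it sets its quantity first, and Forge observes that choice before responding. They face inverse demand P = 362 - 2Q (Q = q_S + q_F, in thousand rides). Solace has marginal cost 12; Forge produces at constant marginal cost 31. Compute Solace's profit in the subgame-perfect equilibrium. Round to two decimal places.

The follower Forge best-responds to any q_S: π_F = (362 - 2Q)q_F - 31q_F.
∂π_F/∂q_F = 331 - 2q_S - 4q_F = 0 gives the reaction function q_F = (331 - 2q_S)/4.
Solace substitutes q_F(q_S) into its own profit: π_S = q_S(362 - 2q_S - (331 - 2q_S)/2) - 12q_S = (393/2 - q_S)q_S - 12q_S.
The leader's first-order condition 369/2 - 2q_S = 0 yields q_S = 369/4.
Then q_F = (331 - 2·(369/4))/4 = 293/8.
Price P = 362 - 2·(1031/8) = 417/4.
Solace's profit: (417/4 - 12)·(369/4) = 8510.0625.

8510.06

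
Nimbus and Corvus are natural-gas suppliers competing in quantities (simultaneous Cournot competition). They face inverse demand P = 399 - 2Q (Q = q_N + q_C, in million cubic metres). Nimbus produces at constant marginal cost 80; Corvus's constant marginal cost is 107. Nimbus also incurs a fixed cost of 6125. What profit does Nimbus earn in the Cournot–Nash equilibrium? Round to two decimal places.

Nimbus's profit: π_N = (399 - 2Q)q_N - (80q_N). Setting ∂π_N/∂q_N = 0: 319 - 4q_N - 2(q_C) = 0.
Corvus's first-order condition: 292 - 4q_C - 2(q_N) = 0.
Rearranging gives the reaction functions q_N = (319 - 2q_C)/4 and q_C = (292 - 2q_N)/4.
Solving the pair: q_N = 173/3, q_C = 265/6.
Price P = 399 - 2·(611/6) = 586/3.
Nimbus's profit: (586/3 - 80)·(173/3) - 6125 = 525.8889.

525.89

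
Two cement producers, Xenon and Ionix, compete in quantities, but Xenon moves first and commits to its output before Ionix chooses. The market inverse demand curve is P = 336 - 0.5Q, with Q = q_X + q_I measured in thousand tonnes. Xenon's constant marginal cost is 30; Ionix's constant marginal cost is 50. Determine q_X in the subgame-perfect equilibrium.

326

The follower Ionix best-responds to any q_X: π_I = (336 - 0.5Q)q_I - 50q_I.
Follower FOC: 286 - (1/2)q_X - q_I = 0, so q_I(q_X) = (286 - (1/2)q_X).
The leader anticipates this reaction. Substituting into P = 336 - 0.5Q gives P = 193 - (1/4)q_X, so π_X = (193 - (1/4)q_X)q_X - 30q_X.
Leader FOC: 163 - (1/2)q_X = 0, so q_X = 326.
Then q_I = (286 - (1/2)·326) = 123.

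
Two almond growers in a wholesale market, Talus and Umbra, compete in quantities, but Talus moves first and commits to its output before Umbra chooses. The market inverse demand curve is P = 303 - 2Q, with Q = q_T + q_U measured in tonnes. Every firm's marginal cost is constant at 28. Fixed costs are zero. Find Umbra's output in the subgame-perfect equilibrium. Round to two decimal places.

34.38

The follower Umbra best-responds to any q_T: π_U = (303 - 2Q)q_U - 28q_U.
∂π_U/∂q_U = 275 - 2q_T - 4q_U = 0 gives the reaction function q_U = (275 - 2q_T)/4.
Talus substitutes q_U(q_T) into its own profit: π_T = q_T(303 - 2q_T - (275 - 2q_T)/2) - 28q_T = (331/2 - q_T)q_T - 28q_T.
The leader's first-order condition 275/2 - 2q_T = 0 yields q_T = 275/4.
Then q_U = (275 - 2·(275/4))/4 = 275/8.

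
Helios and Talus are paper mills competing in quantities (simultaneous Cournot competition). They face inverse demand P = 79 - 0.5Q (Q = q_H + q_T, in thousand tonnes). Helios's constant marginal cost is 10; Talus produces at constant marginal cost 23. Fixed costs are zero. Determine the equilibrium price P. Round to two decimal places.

37.33

Helios's profit: π_H = (79 - 0.5Q)q_H - (10q_H). Setting ∂π_H/∂q_H = 0: 69 - q_H - (1/2)(q_T) = 0.
Talus's profit: π_T = (79 - 0.5Q)q_T - (23q_T). Setting ∂π_T/∂q_T = 0: 56 - q_T - (1/2)(q_H) = 0.
Rearranging gives the reaction functions q_H = (69 - (1/2)q_T) and q_T = (56 - (1/2)q_H).
Solving the pair: q_H = 164/3, q_T = 86/3.
Total output Q = 250/3, so price P = 79 - (1/2)·(250/3) = 112/3.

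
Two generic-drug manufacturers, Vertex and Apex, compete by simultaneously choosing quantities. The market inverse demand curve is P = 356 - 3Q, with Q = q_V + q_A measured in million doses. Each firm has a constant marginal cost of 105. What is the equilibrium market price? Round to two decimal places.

A representative firm's profit is π_i = q_i(356 - 3Q) - 105q_i.
First-order condition (treating rivals' output as given): 251 - 6q_i - 3q_j = 0.
By symmetry each firm produces the same amount; substituting q_j = q_i yields q_i = 251/9.
Total output Q = 502/9, so price P = 356 - 3·(502/9) = 566/3.

188.67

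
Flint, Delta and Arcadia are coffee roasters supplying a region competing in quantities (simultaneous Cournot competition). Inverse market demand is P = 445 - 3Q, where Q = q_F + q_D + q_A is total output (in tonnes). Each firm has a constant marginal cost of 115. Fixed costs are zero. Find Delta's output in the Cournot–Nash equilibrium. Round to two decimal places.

A representative firm's profit is π_i = q_i(445 - 3Q) - 115q_i.
Setting ∂π_i/∂q_i = 0 with rivals' quantities fixed: 330 - 6q_i - 3·Σ_{j≠i} q_j = 0.
With identical firms every q_j equals q_i, so Σ_{j≠i} q_j = 2q_i and 330 = 12q_i, giving q_i = 55/2.

27.50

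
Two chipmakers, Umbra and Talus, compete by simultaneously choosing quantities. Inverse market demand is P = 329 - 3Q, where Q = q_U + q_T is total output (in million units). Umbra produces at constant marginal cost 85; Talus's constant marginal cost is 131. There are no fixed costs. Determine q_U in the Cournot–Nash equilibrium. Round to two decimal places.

Umbra's profit: π_U = (329 - 3Q)q_U - (85q_U). Setting ∂π_U/∂q_U = 0: 244 - 6q_U - 3(q_T) = 0.
Talus's profit: π_T = (329 - 3Q)q_T - (131q_T). Setting ∂π_T/∂q_T = 0: 198 - 6q_T - 3(q_U) = 0.
Best responses: q_U = (244 - 3q_T)/6, q_T = (198 - 3q_U)/6.
Solving the pair: q_U = 290/9, q_T = 152/9.

32.22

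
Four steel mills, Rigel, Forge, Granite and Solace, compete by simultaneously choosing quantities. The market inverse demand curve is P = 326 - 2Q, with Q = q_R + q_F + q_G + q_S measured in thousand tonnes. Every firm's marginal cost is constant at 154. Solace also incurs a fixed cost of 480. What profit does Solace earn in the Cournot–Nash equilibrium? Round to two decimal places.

111.68

Each firm earns π_i = (326 - 2Q)q_i - 154q_i.
First-order condition (treating rivals' output as given): 172 - 4q_i - 2·Σ_{j≠i} q_j = 0.
With identical firms every q_j equals q_i, so Σ_{j≠i} q_j = 3q_i and 172 = 10q_i, giving q_i = 86/5.
Price P = 326 - 2·(344/5) = 942/5.
Solace's profit: (942/5 - 154)·(86/5) - 480 = 111.6800.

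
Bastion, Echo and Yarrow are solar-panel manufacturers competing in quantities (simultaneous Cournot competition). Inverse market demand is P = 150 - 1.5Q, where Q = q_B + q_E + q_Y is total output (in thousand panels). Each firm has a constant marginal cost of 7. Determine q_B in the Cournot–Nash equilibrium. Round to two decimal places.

23.83

Each firm earns π_i = (150 - 1.5Q)q_i - 7q_i.
Setting ∂π_i/∂q_i = 0 with rivals' quantities fixed: 143 - 3q_i - (3/2)·Σ_{j≠i} q_j = 0.
By symmetry each firm produces the same amount; substituting Σ_{j≠i} q_j = 2q_i yields q_i = 143/6.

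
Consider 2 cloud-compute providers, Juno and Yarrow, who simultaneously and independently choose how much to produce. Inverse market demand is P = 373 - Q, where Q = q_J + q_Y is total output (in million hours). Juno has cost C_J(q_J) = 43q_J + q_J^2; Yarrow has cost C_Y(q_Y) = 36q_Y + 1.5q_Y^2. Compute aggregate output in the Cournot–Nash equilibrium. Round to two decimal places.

Juno's profit: π_J = (373 - Q)q_J - (43q_J + q_J²). Setting ∂π_J/∂q_J = 0: 330 - 4q_J - (q_Y) = 0.
Yarrow's first-order condition: 337 - 5q_Y - (q_J) = 0.
So q_J = (330 - q_Y)/4 and q_Y = (337 - q_J)/5.
Solving the pair: q_J = 1313/19, q_Y = 1018/19.
Total output Q = 1313/19 + 1018/19 = 122.6842.

122.68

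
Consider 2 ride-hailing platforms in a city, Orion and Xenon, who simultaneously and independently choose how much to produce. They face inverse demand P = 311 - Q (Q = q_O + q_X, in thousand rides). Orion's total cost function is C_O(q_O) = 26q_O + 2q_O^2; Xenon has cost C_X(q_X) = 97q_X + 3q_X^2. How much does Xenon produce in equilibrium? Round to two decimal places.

Orion's profit: π_O = (311 - Q)q_O - (26q_O + 2q_O²). Setting ∂π_O/∂q_O = 0: 285 - 6q_O - (q_X) = 0.
Xenon's profit: π_X = (311 - Q)q_X - (97q_X + 3q_X²). Setting ∂π_X/∂q_X = 0: 214 - 8q_X - (q_O) = 0.
Best responses: q_O = (285 - q_X)/6, q_X = (214 - q_O)/8.
Solving the pair: q_O = 43.9574, q_X = 999/47.

21.26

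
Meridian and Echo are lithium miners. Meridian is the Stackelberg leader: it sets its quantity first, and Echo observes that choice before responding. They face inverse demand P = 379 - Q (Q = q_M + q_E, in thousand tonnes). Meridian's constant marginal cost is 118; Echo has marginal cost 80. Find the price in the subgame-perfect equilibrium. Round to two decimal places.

Solve by backward induction. Given q_M, the follower Echo maximises π_E = (379 - q_M - q_E)q_E - 80q_E.
∂π_E/∂q_E = 299 - q_M - 2q_E = 0 gives the reaction function q_E = (299 - q_M)/2.
The leader anticipates this reaction. Substituting into P = 379 - Q gives P = 459/2 - (1/2)q_M, so π_M = (459/2 - (1/2)q_M)q_M - 118q_M.
The leader's first-order condition 223/2 - q_M = 0 yields q_M = 223/2.
Then q_E = (299 - 223/2)/2 = 375/4.
Total output Q = 821/4, so price P = 379 - 821/4 = 695/4.

173.75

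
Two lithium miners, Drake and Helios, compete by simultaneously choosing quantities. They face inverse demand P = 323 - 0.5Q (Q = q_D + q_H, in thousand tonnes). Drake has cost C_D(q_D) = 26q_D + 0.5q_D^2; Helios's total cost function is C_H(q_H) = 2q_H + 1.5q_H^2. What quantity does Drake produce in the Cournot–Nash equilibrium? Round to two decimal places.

Drake's profit: π_D = (323 - 0.5Q)q_D - (26q_D + (1/2)q_D²). Setting ∂π_D/∂q_D = 0: 297 - 2q_D - (1/2)(q_H) = 0.
Helios's first-order condition: 321 - 4q_H - (1/2)(q_D) = 0.
Rearranging gives the reaction functions q_D = (297 - (1/2)q_H)/2 and q_H = (321 - (1/2)q_D)/4.
Solving the pair: q_D = 132.5806, q_H = 1974/31.

132.58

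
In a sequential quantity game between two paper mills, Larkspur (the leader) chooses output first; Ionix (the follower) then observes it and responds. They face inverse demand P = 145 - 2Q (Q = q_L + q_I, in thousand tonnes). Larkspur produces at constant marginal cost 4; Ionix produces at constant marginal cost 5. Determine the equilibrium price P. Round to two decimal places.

39.50

The follower Ionix best-responds to any q_L: π_I = (145 - 2Q)q_I - 5q_I.
∂π_I/∂q_I = 140 - 2q_L - 4q_I = 0 gives the reaction function q_I = (140 - 2q_L)/4.
Larkspur substitutes q_I(q_L) into its own profit: π_L = q_L(145 - 2q_L - (140 - 2q_L)/2) - 4q_L = (75 - q_L)q_L - 4q_L.
Leader FOC: 71 - 2q_L = 0, so q_L = 71/2.
Then q_I = (140 - 2·(71/2))/4 = 69/4.
Total output Q = 211/4, so price P = 145 - 2·(211/4) = 79/2.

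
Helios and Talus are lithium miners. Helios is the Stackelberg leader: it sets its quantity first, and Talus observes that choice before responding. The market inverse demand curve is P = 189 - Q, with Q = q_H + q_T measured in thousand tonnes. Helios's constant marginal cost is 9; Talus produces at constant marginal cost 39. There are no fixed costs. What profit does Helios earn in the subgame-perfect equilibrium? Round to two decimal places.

5512.50

Solve by backward induction. Given q_H, the follower Talus maximises π_T = (189 - q_H - q_T)q_T - 39q_T.
Setting the follower's marginal profit to zero, 150 - q_H - 2q_T = 0, i.e. q_T = (150 - q_H)/2.
The leader anticipates this reaction. Substituting into P = 189 - Q gives P = 114 - (1/2)q_H, so π_H = (114 - (1/2)q_H)q_H - 9q_H.
Maximising: ∂π_H/∂q_H = 105 - q_H = 0, giving q_H = 105.
Then q_T = (150 - 105)/2 = 45/2.
Price P = 189 - 255/2 = 123/2.
Helios's profit: (123/2 - 9)·105 = 5512.5000.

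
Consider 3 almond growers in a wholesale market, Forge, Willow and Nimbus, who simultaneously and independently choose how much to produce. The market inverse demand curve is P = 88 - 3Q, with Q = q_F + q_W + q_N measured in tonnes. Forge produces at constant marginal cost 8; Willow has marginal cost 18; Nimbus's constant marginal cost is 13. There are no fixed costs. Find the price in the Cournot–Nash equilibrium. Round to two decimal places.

Forge's profit: π_F = (88 - 3Q)q_F - (8q_F). Setting ∂π_F/∂q_F = 0: 80 - 6q_F - 3(q_W + q_N) = 0.
Willow's profit: π_W = (88 - 3Q)q_W - (18q_W). Setting ∂π_W/∂q_W = 0: 70 - 6q_W - 3(q_F + q_N) = 0.
Nimbus's profit: π_N = (88 - 3Q)q_N - (13q_N). Setting ∂π_N/∂q_N = 0: 75 - 6q_N - 3(q_F + q_W) = 0.
Adding the 3 first-order conditions: 225 − 12Q = 0, so Q = 75/4.
Back-substituting: q_F = (80 − 225/4)/3 = 95/12, q_W = (70 − 225/4)/3 = 55/12, q_N = (75 − 225/4)/3 = 25/4.
Total output Q = 75/4, so price P = 88 - 3·(75/4) = 127/4.

31.75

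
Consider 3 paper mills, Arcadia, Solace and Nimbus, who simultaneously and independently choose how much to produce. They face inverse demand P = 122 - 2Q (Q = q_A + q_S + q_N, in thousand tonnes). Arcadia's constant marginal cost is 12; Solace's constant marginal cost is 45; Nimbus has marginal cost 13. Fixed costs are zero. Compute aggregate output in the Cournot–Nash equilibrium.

Arcadia's profit: π_A = (122 - 2Q)q_A - (12q_A). Setting ∂π_A/∂q_A = 0: 110 - 4q_A - 2(q_S + q_N) = 0.
Solace's profit: π_S = (122 - 2Q)q_S - (45q_S). Setting ∂π_S/∂q_S = 0: 77 - 4q_S - 2(q_A + q_N) = 0.
Nimbus's profit: π_N = (122 - 2Q)q_N - (13q_N). Setting ∂π_N/∂q_N = 0: 109 - 4q_N - 2(q_A + q_S) = 0.
Adding the 3 conditions: 296 − 4Q − 4Q = 0, i.e. Q = 37.
Back-substituting: q_A = (110 − 74)/2 = 18, q_S = (77 − 74)/2 = 3/2, q_N = (109 − 74)/2 = 35/2.
Total output Q = 18 + 3/2 + 35/2 = 37.

37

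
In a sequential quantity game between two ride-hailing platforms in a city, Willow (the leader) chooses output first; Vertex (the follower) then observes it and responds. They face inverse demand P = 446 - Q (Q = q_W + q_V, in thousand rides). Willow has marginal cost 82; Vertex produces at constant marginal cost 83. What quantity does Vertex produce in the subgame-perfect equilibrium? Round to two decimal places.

90.25

Solve by backward induction. Given q_W, the follower Vertex maximises π_V = (446 - q_W - q_V)q_V - 83q_V.
Setting the follower's marginal profit to zero, 363 - q_W - 2q_V = 0, i.e. q_V = (363 - q_W)/2.
Willow substitutes q_V(q_W) into its own profit: π_W = q_W(446 - q_W - (363 - q_W)/2) - 82q_W = (529/2 - (1/2)q_W)q_W - 82q_W.
The leader's first-order condition 365/2 - q_W = 0 yields q_W = 365/2.
Then q_V = (363 - 365/2)/2 = 361/4.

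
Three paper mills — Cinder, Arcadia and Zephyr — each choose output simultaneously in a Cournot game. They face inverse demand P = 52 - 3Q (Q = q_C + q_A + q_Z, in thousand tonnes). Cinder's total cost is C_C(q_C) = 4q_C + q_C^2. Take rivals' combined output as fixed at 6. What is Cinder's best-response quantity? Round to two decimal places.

With rivals' combined output fixed at 6, Cinder's profit is π_C = (52 - 3·6 - 3q_C)q_C - (4q_C + q_C²) = (34 - 3q_C)q_C - (4q_C + q_C²).
∂π_C/∂q_C = 30 - 8q_C = 0, so q_C = 15/4.

3.75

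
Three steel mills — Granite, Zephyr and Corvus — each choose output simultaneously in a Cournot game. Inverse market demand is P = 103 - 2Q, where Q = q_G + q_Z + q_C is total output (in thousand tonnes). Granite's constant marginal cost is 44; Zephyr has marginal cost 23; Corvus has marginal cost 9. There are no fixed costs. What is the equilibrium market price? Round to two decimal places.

44.75

Granite's profit: π_G = (103 - 2Q)q_G - (44q_G). Setting ∂π_G/∂q_G = 0: 59 - 4q_G - 2(q_Z + q_C) = 0.
Zephyr's first-order condition: 80 - 4q_Z - 2(q_G + q_C) = 0.
Corvus's profit: π_C = (103 - 2Q)q_C - (9q_C). Setting ∂π_C/∂q_C = 0: 94 - 4q_C - 2(q_G + q_Z) = 0.
Adding the 3 conditions: 233 − 4Q − 4Q = 0, i.e. Q = 233/8.
Back-substituting: q_G = (59 − 233/4)/2 = 3/8, q_Z = (80 − 233/4)/2 = 87/8, q_C = (94 − 233/4)/2 = 143/8.
Total output Q = 233/8, so price P = 103 - 2·(233/8) = 179/4.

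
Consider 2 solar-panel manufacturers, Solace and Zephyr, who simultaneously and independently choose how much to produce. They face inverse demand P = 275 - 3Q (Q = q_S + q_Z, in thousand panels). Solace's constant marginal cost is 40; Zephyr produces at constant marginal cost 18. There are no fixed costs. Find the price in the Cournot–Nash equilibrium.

111

Solace's profit: π_S = (275 - 3Q)q_S - (40q_S). Setting ∂π_S/∂q_S = 0: 235 - 6q_S - 3(q_Z) = 0.
Zephyr's profit: π_Z = (275 - 3Q)q_Z - (18q_Z). Setting ∂π_Z/∂q_Z = 0: 257 - 6q_Z - 3(q_S) = 0.
Best responses: q_S = (235 - 3q_Z)/6, q_Z = (257 - 3q_S)/6.
Substituting one into the other gives q_S = 71/3 and q_Z = 31.
Total output Q = 164/3, so price P = 275 - 3·(164/3) = 111.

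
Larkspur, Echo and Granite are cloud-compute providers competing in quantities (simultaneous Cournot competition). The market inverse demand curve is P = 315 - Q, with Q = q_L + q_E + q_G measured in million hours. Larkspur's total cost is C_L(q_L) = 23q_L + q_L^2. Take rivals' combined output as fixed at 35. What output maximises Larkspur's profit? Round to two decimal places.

64.25

With rivals' combined output fixed at 35, Larkspur's profit is π_L = (315 - 35 - q_L)q_L - (23q_L + q_L²) = (280 - q_L)q_L - (23q_L + q_L²).
∂π_L/∂q_L = 257 - 4q_L = 0, so q_L = 257/4.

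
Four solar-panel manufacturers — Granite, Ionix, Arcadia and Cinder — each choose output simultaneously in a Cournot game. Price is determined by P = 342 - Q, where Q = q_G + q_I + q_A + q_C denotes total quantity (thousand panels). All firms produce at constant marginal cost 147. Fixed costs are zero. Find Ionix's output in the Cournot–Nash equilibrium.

39

Each firm earns π_i = (342 - Q)q_i - 147q_i.
First-order condition (treating rivals' output as given): 195 - 2q_i - Σ_{j≠i} q_j = 0.
By symmetry each firm produces the same amount; substituting Σ_{j≠i} q_j = 3q_i yields q_i = 195/5 = 39.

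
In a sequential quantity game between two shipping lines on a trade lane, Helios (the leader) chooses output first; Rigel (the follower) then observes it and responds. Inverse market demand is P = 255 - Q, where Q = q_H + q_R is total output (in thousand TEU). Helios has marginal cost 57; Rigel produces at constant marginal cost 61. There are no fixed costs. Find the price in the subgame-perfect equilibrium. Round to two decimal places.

107.50

Solve by backward induction. Given q_H, the follower Rigel maximises π_R = (255 - q_H - q_R)q_R - 61q_R.
∂π_R/∂q_R = 194 - q_H - 2q_R = 0 gives the reaction function q_R = (194 - q_H)/2.
The leader anticipates this reaction. Substituting into P = 255 - Q gives P = 158 - (1/2)q_H, so π_H = (158 - (1/2)q_H)q_H - 57q_H.
Leader FOC: 101 - q_H = 0, so q_H = 101.
Then q_R = (194 - 101)/2 = 93/2.
Total output Q = 295/2, so price P = 255 - 295/2 = 215/2.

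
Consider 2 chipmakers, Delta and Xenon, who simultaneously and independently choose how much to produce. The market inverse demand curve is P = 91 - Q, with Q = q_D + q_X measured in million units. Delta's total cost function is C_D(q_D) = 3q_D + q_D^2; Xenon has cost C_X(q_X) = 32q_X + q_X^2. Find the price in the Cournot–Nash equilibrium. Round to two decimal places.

Delta's profit: π_D = (91 - Q)q_D - (3q_D + q_D²). Setting ∂π_D/∂q_D = 0: 88 - 4q_D - (q_X) = 0.
Xenon's first-order condition: 59 - 4q_X - (q_D) = 0.
So q_D = (88 - q_X)/4 and q_X = (59 - q_D)/4.
Solving the pair: q_D = 293/15, q_X = 148/15.
Total output Q = 147/5, so price P = 91 - 147/5 = 308/5.

61.60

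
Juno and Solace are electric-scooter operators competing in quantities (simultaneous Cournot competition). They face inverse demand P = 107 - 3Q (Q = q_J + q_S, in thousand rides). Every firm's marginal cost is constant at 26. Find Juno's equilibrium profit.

A representative firm's profit is π_i = q_i(107 - 3Q) - 26q_i.
Setting ∂π_i/∂q_i = 0 with rivals' quantities fixed: 81 - 6q_i - 3q_j = 0.
By symmetry each firm produces the same amount; substituting q_j = q_i yields q_i = 81/9 = 9.
Price P = 107 - 3·18 = 53.
Juno's profit: (53 - 26)·9 = 243.

243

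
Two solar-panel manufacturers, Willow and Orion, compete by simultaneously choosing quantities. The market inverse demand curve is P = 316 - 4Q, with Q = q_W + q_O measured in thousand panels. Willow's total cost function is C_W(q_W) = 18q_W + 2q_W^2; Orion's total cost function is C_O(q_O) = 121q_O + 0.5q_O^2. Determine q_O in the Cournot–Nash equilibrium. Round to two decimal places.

12.48

Willow's profit: π_W = (316 - 4Q)q_W - (18q_W + 2q_W²). Setting ∂π_W/∂q_W = 0: 298 - 12q_W - 4(q_O) = 0.
Orion's first-order condition: 195 - 9q_O - 4(q_W) = 0.
Best responses: q_W = (298 - 4q_O)/12, q_O = (195 - 4q_W)/9.
Solving the pair: q_W = 951/46, q_O = 287/23.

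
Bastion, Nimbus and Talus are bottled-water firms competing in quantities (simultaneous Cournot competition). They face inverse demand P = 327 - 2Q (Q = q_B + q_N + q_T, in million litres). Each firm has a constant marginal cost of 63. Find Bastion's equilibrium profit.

Each firm earns π_i = (327 - 2Q)q_i - 63q_i.
First-order condition (treating rivals' output as given): 264 - 4q_i - 2·Σ_{j≠i} q_j = 0.
With identical firms every q_j equals q_i, so Σ_{j≠i} q_j = 2q_i and 264 = 8q_i, giving q_i = 33.
Price P = 327 - 2·99 = 129.
Bastion's profit: (129 - 63)·33 = 2178.

2178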